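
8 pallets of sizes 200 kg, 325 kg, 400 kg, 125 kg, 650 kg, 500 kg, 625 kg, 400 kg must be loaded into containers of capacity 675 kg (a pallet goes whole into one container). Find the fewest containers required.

6

Total = 650 + 625 + 500 + 400 + 400 + 325 + 200 + 125 = 3225 kg.
Lower bound: ⌈3225/675⌉ = 5 containers.
A packing using 6 containers:
  container 1: 650 = 650
  container 2: 625 = 625
  container 3: 500 + 125 = 625
  container 4: 400 + 200 = 600
  container 5: 400 = 400
  container 6: 325 = 325
No arrangement into 5 containers stays within capacity, so 6 is optimal.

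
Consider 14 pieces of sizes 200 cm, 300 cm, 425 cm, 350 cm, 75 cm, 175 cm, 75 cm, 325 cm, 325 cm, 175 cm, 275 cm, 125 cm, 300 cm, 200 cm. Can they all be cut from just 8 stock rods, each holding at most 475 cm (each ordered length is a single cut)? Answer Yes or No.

A valid assignment using 8 stock rods:
  stock rod 1: 425 = 425
  stock rod 2: 350 + 125 = 475
  stock rod 3: 325 + 75 + 75 = 475
  stock rod 4: 325 = 325
  stock rod 5: 300 + 175 = 475
  stock rod 6: 300 + 175 = 475
  stock rod 7: 275 + 200 = 475
  stock rod 8: 200 = 200
Every load is within 475 cm, so 8 stock rods suffice.

Yes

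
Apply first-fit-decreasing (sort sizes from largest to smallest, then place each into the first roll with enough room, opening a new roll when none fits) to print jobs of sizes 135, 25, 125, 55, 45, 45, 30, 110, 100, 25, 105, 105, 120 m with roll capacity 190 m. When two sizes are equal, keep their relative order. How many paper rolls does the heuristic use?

7

Sorted descending: 135, 125, 120, 110, 105, 105, 100, 55, 45, 45, 30, 25, 25.
  135 → roll 1 (new)  [load 135/190]
  125 → roll 2 (new)  [load 125/190]
  120 → roll 3 (new)  [load 120/190]
  110 → roll 4 (new)  [load 110/190]
  105 → roll 5 (new)  [load 105/190]
  105 → roll 6 (new)  [load 105/190]
  100 → roll 7 (new)  [load 100/190]
  55 → roll 1  [load 190/190]
  45 → roll 2  [load 170/190]
  45 → roll 3  [load 165/190]
  30 → roll 4  [load 140/190]
  25 → roll 3  [load 190/190]
  25 → roll 4  [load 165/190]
7 paper rolls opened.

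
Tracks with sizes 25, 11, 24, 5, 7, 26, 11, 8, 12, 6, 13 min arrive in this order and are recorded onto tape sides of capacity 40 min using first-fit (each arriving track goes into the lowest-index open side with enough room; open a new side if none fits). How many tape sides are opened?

4

  25 → side 1 (new)  [load 25/40]
  11 → side 1  [load 36/40]
  24 → side 2 (new)  [load 24/40]
  5 → side 2  [load 29/40]
  7 → side 2  [load 36/40]
  26 → side 3 (new)  [load 26/40]
  11 → side 3  [load 37/40]
  8 → side 4 (new)  [load 8/40]
  12 → side 4  [load 20/40]
  6 → side 4  [load 26/40]
  13 → side 4  [load 39/40]
4 tape sides opened.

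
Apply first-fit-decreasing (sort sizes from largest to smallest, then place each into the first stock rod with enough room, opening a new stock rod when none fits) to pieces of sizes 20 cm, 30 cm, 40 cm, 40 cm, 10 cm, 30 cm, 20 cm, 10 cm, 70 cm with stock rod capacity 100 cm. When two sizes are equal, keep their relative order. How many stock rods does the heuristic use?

3

Sorted descending: 70, 40, 40, 30, 30, 20, 20, 10, 10.
  70 → stock rod 1 (new)  [load 70/100]
  40 → stock rod 2 (new)  [load 40/100]
  40 → stock rod 2  [load 80/100]
  30 → stock rod 1  [load 100/100]
  30 → stock rod 3 (new)  [load 30/100]
  20 → stock rod 2  [load 100/100]
  20 → stock rod 3  [load 50/100]
  10 → stock rod 3  [load 60/100]
  10 → stock rod 3  [load 70/100]
3 stock rods opened.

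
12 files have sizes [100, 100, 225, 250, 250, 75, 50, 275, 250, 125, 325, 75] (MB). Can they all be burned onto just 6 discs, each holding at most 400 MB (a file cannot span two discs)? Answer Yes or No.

Yes

A valid assignment using 6 discs:
  disc 1: 325 + 75 = 400
  disc 2: 275 + 125 = 400
  disc 3: 250 + 100 + 50 = 400
  disc 4: 250 + 100 = 350
  disc 5: 250 + 75 = 325
  disc 6: 225 = 225
Every load is within 400 MB, so 6 discs suffice.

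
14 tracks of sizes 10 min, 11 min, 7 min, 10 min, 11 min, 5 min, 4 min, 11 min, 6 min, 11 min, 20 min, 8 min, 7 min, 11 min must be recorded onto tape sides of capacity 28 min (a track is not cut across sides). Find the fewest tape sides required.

Total = 20 + 11 + 11 + 11 + 11 + 11 + 10 + 10 + 8 + 7 + 7 + 6 + 5 + 4 = 132 min.
Lower bound: ⌈132/28⌉ = 5 tape sides.
A packing using 5 tape sides:
  side 1: 20 + 8 = 28
  side 2: 11 + 11 + 6 = 28
  side 3: 11 + 11 + 5 = 27
  side 4: 11 + 10 + 7 = 28
  side 5: 10 + 7 + 4 = 21
This matches the lower bound, so 5 is optimal.

5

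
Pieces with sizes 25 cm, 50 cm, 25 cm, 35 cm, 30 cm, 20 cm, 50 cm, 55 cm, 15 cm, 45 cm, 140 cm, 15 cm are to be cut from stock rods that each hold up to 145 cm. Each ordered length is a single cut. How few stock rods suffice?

4

Total = 140 + 55 + 50 + 50 + 45 + 35 + 30 + 25 + 25 + 20 + 15 + 15 = 505 cm.
Lower bound: ⌈505/145⌉ = 4 stock rods.
A packing using 4 stock rods:
  stock rod 1: 140 = 140
  stock rod 2: 55 + 50 + 35 = 140
  stock rod 3: 50 + 45 + 30 + 20 = 145
  stock rod 4: 25 + 25 + 15 + 15 = 80
This matches the lower bound, so 4 is optimal.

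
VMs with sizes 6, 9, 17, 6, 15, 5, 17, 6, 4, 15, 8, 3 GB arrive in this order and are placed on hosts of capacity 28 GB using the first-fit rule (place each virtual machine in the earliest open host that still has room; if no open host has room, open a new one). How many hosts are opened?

5

  6 → host 1 (new)  [load 6/28]
  9 → host 1  [load 15/28]
  17 → host 2 (new)  [load 17/28]
  6 → host 1  [load 21/28]
  15 → host 3 (new)  [load 15/28]
  5 → host 1  [load 26/28]
  17 → host 4 (new)  [load 17/28]
  6 → host 2  [load 23/28]
  4 → host 2  [load 27/28]
  15 → host 5 (new)  [load 15/28]
  8 → host 3  [load 23/28]
  3 → host 3  [load 26/28]
5 hosts opened.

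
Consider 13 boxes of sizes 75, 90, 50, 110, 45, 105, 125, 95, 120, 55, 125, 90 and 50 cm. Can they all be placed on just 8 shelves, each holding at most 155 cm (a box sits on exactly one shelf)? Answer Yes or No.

Total = 1135 cm; ⌈1135/155⌉ = 8.
The bound of 8 does not rule out 8, but exhaustive search shows no assignment into 8 shelves of capacity 155 cm exists — the minimum is 9.

No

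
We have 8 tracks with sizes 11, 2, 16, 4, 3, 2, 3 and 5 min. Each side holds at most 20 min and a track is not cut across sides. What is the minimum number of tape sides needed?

3

Total = 16 + 11 + 5 + 4 + 3 + 3 + 2 + 2 = 46 min.
Lower bound: ⌈46/20⌉ = 3 tape sides.
A packing using 3 tape sides:
  side 1: 16 + 4 = 20
  side 2: 11 + 5 + 3 = 19
  side 3: 3 + 2 + 2 = 7
This matches the lower bound, so 3 is optimal.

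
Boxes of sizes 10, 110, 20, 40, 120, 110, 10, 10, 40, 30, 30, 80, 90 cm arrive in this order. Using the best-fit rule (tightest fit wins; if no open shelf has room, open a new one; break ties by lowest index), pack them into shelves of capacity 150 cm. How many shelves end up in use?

  10 → shelf 1 (new)  [load 10/150]
  110 → shelf 1  [load 120/150]
  20 → shelf 1  [load 140/150]
  40 → shelf 2 (new)  [load 40/150]
  120 → shelf 3 (new)  [load 120/150]
  110 → shelf 2  [load 150/150]
  10 → shelf 1  [load 150/150]
  10 → shelf 3  [load 130/150]
  40 → shelf 4 (new)  [load 40/150]
  30 → shelf 4  [load 70/150]
  30 → shelf 4  [load 100/150]
  80 → shelf 5 (new)  [load 80/150]
  90 → shelf 6 (new)  [load 90/150]
6 shelves opened.

6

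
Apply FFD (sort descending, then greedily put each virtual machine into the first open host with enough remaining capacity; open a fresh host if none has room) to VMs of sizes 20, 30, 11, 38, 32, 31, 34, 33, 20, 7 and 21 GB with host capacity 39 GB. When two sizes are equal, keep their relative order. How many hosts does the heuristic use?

9

Sorted descending: 38, 34, 33, 32, 31, 30, 21, 20, 20, 11, 7.
  38 → host 1 (new)  [load 38/39]
  34 → host 2 (new)  [load 34/39]
  33 → host 3 (new)  [load 33/39]
  32 → host 4 (new)  [load 32/39]
  31 → host 5 (new)  [load 31/39]
  30 → host 6 (new)  [load 30/39]
  21 → host 7 (new)  [load 21/39]
  20 → host 8 (new)  [load 20/39]
  20 → host 9 (new)  [load 20/39]
  11 → host 7  [load 32/39]
  7 → host 4  [load 39/39]
9 hosts opened.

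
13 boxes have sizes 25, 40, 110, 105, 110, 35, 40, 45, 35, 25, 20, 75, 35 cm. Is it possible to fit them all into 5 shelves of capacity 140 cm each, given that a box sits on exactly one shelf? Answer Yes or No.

Total = 700 cm; ⌈700/140⌉ = 5.
The bound of 5 does not rule out 5, but exhaustive search shows no assignment into 5 shelves of capacity 140 cm exists — the minimum is 6.

No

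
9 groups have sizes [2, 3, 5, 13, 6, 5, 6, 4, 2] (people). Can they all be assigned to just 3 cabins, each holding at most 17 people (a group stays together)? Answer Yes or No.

Yes

A valid assignment using 3 cabins:
  cabin 1: 13 + 4 = 17
  cabin 2: 6 + 6 + 5 = 17
  cabin 3: 5 + 3 + 2 + 2 = 12
Every load is within 17 people, so 3 cabins suffice.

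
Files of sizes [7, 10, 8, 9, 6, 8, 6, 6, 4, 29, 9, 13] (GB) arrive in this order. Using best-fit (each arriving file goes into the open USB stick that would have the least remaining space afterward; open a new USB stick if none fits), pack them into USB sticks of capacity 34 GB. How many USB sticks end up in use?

  7 → USB stick 1 (new)  [load 7/34]
  10 → USB stick 1  [load 17/34]
  8 → USB stick 1  [load 25/34]
  9 → USB stick 1  [load 34/34]
  6 → USB stick 2 (new)  [load 6/34]
  8 → USB stick 2  [load 14/34]
  6 → USB stick 2  [load 20/34]
  6 → USB stick 2  [load 26/34]
  4 → USB stick 2  [load 30/34]
  29 → USB stick 3 (new)  [load 29/34]
  9 → USB stick 4 (new)  [load 9/34]
  13 → USB stick 4  [load 22/34]
4 USB sticks opened.

4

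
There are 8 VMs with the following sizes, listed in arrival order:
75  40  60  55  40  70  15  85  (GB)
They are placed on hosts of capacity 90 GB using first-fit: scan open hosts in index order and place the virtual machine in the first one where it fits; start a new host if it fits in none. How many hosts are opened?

6

  75 → host 1 (new)  [load 75/90]
  40 → host 2 (new)  [load 40/90]
  60 → host 3 (new)  [load 60/90]
  55 → host 4 (new)  [load 55/90]
  40 → host 2  [load 80/90]
  70 → host 5 (new)  [load 70/90]
  15 → host 1  [load 90/90]
  85 → host 6 (new)  [load 85/90]
6 hosts opened.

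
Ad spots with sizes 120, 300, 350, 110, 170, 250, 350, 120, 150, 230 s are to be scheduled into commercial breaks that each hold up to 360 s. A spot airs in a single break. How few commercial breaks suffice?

7

Total = 350 + 350 + 300 + 250 + 230 + 170 + 150 + 120 + 120 + 110 = 2150 s.
Lower bound: ⌈2150/360⌉ = 6 commercial breaks.
A packing using 7 commercial breaks:
  break 1: 350 = 350
  break 2: 350 = 350
  break 3: 300 = 300
  break 4: 250 + 110 = 360
  break 5: 230 + 120 = 350
  break 6: 170 + 150 = 320
  break 7: 120 = 120
No arrangement into 6 commercial breaks stays within capacity, so 7 is optimal.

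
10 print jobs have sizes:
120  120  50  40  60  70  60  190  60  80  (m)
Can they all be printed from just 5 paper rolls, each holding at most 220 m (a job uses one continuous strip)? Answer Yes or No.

Yes

A valid assignment using 5 paper rolls:
  roll 1: 190 = 190
  roll 2: 120 + 80 = 200
  roll 3: 120 + 70 = 190
  roll 4: 60 + 60 + 60 + 40 = 220
  roll 5: 50 = 50
Every load is within 220 m, so 5 paper rolls suffice.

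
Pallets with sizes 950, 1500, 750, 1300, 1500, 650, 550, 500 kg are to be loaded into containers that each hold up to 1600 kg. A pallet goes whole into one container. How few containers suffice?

6

Total = 1500 + 1500 + 1300 + 950 + 750 + 650 + 550 + 500 = 7700 kg.
Lower bound: ⌈7700/1600⌉ = 5 containers.
A packing using 6 containers:
  container 1: 1500 = 1500
  container 2: 1500 = 1500
  container 3: 1300 = 1300
  container 4: 950 + 650 = 1600
  container 5: 750 + 550 = 1300
  container 6: 500 = 500
No arrangement into 5 containers stays within capacity, so 6 is optimal.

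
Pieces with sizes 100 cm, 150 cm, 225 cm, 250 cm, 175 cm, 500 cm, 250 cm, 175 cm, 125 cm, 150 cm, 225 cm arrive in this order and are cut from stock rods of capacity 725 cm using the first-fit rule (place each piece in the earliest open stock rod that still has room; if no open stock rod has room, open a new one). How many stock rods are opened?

4

  100 → stock rod 1 (new)  [load 100/725]
  150 → stock rod 1  [load 250/725]
  225 → stock rod 1  [load 475/725]
  250 → stock rod 1  [load 725/725]
  175 → stock rod 2 (new)  [load 175/725]
  500 → stock rod 2  [load 675/725]
  250 → stock rod 3 (new)  [load 250/725]
  175 → stock rod 3  [load 425/725]
  125 → stock rod 3  [load 550/725]
  150 → stock rod 3  [load 700/725]
  225 → stock rod 4 (new)  [load 225/725]
4 stock rods opened.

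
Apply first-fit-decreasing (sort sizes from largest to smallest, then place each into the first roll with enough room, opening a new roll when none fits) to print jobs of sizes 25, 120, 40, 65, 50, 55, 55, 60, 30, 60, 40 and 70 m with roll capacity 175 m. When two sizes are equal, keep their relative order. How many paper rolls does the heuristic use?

Sorted descending: 120, 70, 65, 60, 60, 55, 55, 50, 40, 40, 30, 25.
  120 → roll 1 (new)  [load 120/175]
  70 → roll 2 (new)  [load 70/175]
  65 → roll 2  [load 135/175]
  60 → roll 3 (new)  [load 60/175]
  60 → roll 3  [load 120/175]
  55 → roll 1  [load 175/175]
  55 → roll 3  [load 175/175]
  50 → roll 4 (new)  [load 50/175]
  40 → roll 2  [load 175/175]
  40 → roll 4  [load 90/175]
  30 → roll 4  [load 120/175]
  25 → roll 4  [load 145/175]
4 paper rolls opened.

4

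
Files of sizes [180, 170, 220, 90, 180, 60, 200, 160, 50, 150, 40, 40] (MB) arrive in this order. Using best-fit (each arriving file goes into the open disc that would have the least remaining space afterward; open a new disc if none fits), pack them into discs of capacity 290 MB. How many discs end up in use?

7

  180 → disc 1 (new)  [load 180/290]
  170 → disc 2 (new)  [load 170/290]
  220 → disc 3 (new)  [load 220/290]
  90 → disc 1  [load 270/290]
  180 → disc 4 (new)  [load 180/290]
  60 → disc 3  [load 280/290]
  200 → disc 5 (new)  [load 200/290]
  160 → disc 6 (new)  [load 160/290]
  50 → disc 5  [load 250/290]
  150 → disc 7 (new)  [load 150/290]
  40 → disc 5  [load 290/290]
  40 → disc 4  [load 220/290]
7 discs opened.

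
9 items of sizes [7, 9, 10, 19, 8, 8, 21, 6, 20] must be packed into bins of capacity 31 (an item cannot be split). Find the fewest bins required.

4

Total = 21 + 20 + 19 + 10 + 9 + 8 + 8 + 7 + 6 = 108.
Lower bound: ⌈108/31⌉ = 4 bins.
A packing using 4 bins:
  bin 1: 21 + 10 = 31
  bin 2: 20 + 9 = 29
  bin 3: 19 + 8 = 27
  bin 4: 8 + 7 + 6 = 21
This matches the lower bound, so 4 is optimal.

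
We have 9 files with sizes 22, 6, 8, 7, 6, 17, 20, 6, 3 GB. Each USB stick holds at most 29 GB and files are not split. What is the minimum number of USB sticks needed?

4

Total = 22 + 20 + 17 + 8 + 7 + 6 + 6 + 6 + 3 = 95 GB.
Lower bound: ⌈95/29⌉ = 4 USB sticks.
A packing using 4 USB sticks:
  USB stick 1: 22 + 7 = 29
  USB stick 2: 20 + 8 = 28
  USB stick 3: 17 + 6 + 6 = 29
  USB stick 4: 6 + 3 = 9
This matches the lower bound, so 4 is optimal.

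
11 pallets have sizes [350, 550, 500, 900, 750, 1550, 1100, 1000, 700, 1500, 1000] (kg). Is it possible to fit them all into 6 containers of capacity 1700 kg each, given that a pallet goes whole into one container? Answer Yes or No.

Total = 9900 kg; ⌈9900/1700⌉ = 6.
The bound of 6 does not rule out 6, but exhaustive search shows no assignment into 6 containers of capacity 1700 kg exists — the minimum is 7.

No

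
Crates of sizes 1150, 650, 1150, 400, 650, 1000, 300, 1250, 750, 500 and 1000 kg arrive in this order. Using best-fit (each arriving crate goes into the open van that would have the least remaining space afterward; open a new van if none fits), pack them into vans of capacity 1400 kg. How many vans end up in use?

  1150 → van 1 (new)  [load 1150/1400]
  650 → van 2 (new)  [load 650/1400]
  1150 → van 3 (new)  [load 1150/1400]
  400 → van 2  [load 1050/1400]
  650 → van 4 (new)  [load 650/1400]
  1000 → van 5 (new)  [load 1000/1400]
  300 → van 2  [load 1350/1400]
  1250 → van 6 (new)  [load 1250/1400]
  750 → van 4  [load 1400/1400]
  500 → van 7 (new)  [load 500/1400]
  1000 → van 8 (new)  [load 1000/1400]
8 vans opened.

8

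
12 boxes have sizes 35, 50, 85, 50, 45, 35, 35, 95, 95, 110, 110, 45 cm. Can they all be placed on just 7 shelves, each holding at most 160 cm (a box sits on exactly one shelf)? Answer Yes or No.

Yes

A valid assignment using 6 shelves:
  shelf 1: 110 + 50 = 160
  shelf 2: 110 + 50 = 160
  shelf 3: 95 + 45 = 140
  shelf 4: 95 + 45 = 140
  shelf 5: 85 + 35 + 35 = 155
  shelf 6: 35 = 35
That uses only 6 ≤ 7, so 7 shelves are enough.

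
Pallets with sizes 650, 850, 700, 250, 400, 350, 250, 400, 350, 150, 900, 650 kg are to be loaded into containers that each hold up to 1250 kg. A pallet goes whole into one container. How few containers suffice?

Total = 900 + 850 + 700 + 650 + 650 + 400 + 400 + 350 + 350 + 250 + 250 + 150 = 5900 kg.
Lower bound: ⌈5900/1250⌉ = 5 containers.
A packing using 5 containers:
  container 1: 900 + 350 = 1250
  container 2: 850 + 400 = 1250
  container 3: 700 + 400 + 150 = 1250
  container 4: 650 + 350 + 250 = 1250
  container 5: 650 + 250 = 900
This matches the lower bound, so 5 is optimal.

5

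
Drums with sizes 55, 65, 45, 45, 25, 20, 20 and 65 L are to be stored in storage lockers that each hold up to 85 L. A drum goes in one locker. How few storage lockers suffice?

Total = 65 + 65 + 55 + 45 + 45 + 25 + 20 + 20 = 340 L.
Lower bound: ⌈340/85⌉ = 4 storage lockers.
Also, 5 drums each exceed 85/2 L, and no two of those can share a locker, so at least 5 storage lockers are needed.
A packing using 5 storage lockers:
  locker 1: 65 + 20 = 85
  locker 2: 65 + 20 = 85
  locker 3: 55 + 25 = 80
  locker 4: 45 = 45
  locker 5: 45 = 45
This matches the lower bound, so 5 is optimal.

5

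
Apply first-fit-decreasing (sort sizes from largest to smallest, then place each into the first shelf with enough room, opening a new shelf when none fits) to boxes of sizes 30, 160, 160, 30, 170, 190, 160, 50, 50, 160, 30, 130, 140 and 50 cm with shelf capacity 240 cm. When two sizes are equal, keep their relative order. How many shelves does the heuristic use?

8

Sorted descending: 190, 170, 160, 160, 160, 160, 140, 130, 50, 50, 50, 30, 30, 30.
  190 → shelf 1 (new)  [load 190/240]
  170 → shelf 2 (new)  [load 170/240]
  160 → shelf 3 (new)  [load 160/240]
  160 → shelf 4 (new)  [load 160/240]
  160 → shelf 5 (new)  [load 160/240]
  160 → shelf 6 (new)  [load 160/240]
  140 → shelf 7 (new)  [load 140/240]
  130 → shelf 8 (new)  [load 130/240]
  50 → shelf 1  [load 240/240]
  50 → shelf 2  [load 220/240]
  50 → shelf 3  [load 210/240]
  30 → shelf 3  [load 240/240]
  30 → shelf 4  [load 190/240]
  30 → shelf 4  [load 220/240]
8 shelves opened.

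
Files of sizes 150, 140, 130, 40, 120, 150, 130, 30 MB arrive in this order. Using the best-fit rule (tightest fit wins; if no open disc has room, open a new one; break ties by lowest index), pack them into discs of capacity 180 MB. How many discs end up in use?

  150 → disc 1 (new)  [load 150/180]
  140 → disc 2 (new)  [load 140/180]
  130 → disc 3 (new)  [load 130/180]
  40 → disc 2  [load 180/180]
  120 → disc 4 (new)  [load 120/180]
  150 → disc 5 (new)  [load 150/180]
  130 → disc 6 (new)  [load 130/180]
  30 → disc 1  [load 180/180]
6 discs opened.

6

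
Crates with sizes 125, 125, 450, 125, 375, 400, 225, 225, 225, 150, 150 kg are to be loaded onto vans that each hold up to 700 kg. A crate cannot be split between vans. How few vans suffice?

Total = 450 + 400 + 375 + 225 + 225 + 225 + 150 + 150 + 125 + 125 + 125 = 2575 kg.
Lower bound: ⌈2575/700⌉ = 4 vans.
A packing using 4 vans:
  van 1: 450 + 225 = 675
  van 2: 400 + 225 = 625
  van 3: 375 + 225 = 600
  van 4: 150 + 150 + 125 + 125 + 125 = 675
This matches the lower bound, so 4 is optimal.

4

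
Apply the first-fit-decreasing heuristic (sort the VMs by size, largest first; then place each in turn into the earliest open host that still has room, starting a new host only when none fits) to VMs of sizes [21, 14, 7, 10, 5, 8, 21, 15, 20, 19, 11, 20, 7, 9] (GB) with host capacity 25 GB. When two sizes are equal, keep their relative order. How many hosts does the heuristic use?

9

Sorted descending: 21, 21, 20, 20, 19, 15, 14, 11, 10, 9, 8, 7, 7, 5.
  21 → host 1 (new)  [load 21/25]
  21 → host 2 (new)  [load 21/25]
  20 → host 3 (new)  [load 20/25]
  20 → host 4 (new)  [load 20/25]
  19 → host 5 (new)  [load 19/25]
  15 → host 6 (new)  [load 15/25]
  14 → host 7 (new)  [load 14/25]
  11 → host 7  [load 25/25]
  10 → host 6  [load 25/25]
  9 → host 8 (new)  [load 9/25]
  8 → host 8  [load 17/25]
  7 → host 8  [load 24/25]
  7 → host 9 (new)  [load 7/25]
  5 → host 3  [load 25/25]
9 hosts opened.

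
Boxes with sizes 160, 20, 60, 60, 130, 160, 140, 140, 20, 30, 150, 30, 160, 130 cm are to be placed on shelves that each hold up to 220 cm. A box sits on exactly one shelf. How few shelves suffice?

Total = 160 + 160 + 160 + 150 + 140 + 140 + 130 + 130 + 60 + 60 + 30 + 30 + 20 + 20 = 1390 cm.
Lower bound: ⌈1390/220⌉ = 7 shelves.
Also, 8 boxes each exceed 110 cm, and no two of those can share a shelf, so at least 8 shelves are needed.
A packing using 8 shelves:
  shelf 1: 160 + 60 = 220
  shelf 2: 160 + 60 = 220
  shelf 3: 160 + 30 + 30 = 220
  shelf 4: 150 + 20 + 20 = 190
  shelf 5: 140 = 140
  shelf 6: 140 = 140
  shelf 7: 130 = 130
  shelf 8: 130 = 130
This matches the lower bound, so 8 is optimal.

8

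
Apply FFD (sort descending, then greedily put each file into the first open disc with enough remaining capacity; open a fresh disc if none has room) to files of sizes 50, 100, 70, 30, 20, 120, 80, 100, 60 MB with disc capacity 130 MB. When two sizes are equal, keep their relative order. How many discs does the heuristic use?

Sorted descending: 120, 100, 100, 80, 70, 60, 50, 30, 20.
  120 → disc 1 (new)  [load 120/130]
  100 → disc 2 (new)  [load 100/130]
  100 → disc 3 (new)  [load 100/130]
  80 → disc 4 (new)  [load 80/130]
  70 → disc 5 (new)  [load 70/130]
  60 → disc 5  [load 130/130]
  50 → disc 4  [load 130/130]
  30 → disc 2  [load 130/130]
  20 → disc 3  [load 120/130]
5 discs opened.

5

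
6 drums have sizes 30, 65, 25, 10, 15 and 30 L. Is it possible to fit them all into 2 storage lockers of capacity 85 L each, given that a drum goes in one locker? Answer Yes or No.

No

Total = 175 L; ⌈175/85⌉ = 3.
At least 3 storage lockers are required, but only 2 are allowed.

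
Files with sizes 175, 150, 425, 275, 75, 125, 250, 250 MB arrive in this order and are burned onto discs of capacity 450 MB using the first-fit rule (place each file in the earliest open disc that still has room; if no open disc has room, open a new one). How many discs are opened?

5

  175 → disc 1 (new)  [load 175/450]
  150 → disc 1  [load 325/450]
  425 → disc 2 (new)  [load 425/450]
  275 → disc 3 (new)  [load 275/450]
  75 → disc 1  [load 400/450]
  125 → disc 3  [load 400/450]
  250 → disc 4 (new)  [load 250/450]
  250 → disc 5 (new)  [load 250/450]
5 discs opened.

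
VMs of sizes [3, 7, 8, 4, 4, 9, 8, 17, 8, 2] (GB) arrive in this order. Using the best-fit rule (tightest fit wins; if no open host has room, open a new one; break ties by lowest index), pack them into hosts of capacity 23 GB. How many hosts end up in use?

  3 → host 1 (new)  [load 3/23]
  7 → host 1  [load 10/23]
  8 → host 1  [load 18/23]
  4 → host 1  [load 22/23]
  4 → host 2 (new)  [load 4/23]
  9 → host 2  [load 13/23]
  8 → host 2  [load 21/23]
  17 → host 3 (new)  [load 17/23]
  8 → host 4 (new)  [load 8/23]
  2 → host 2  [load 23/23]
4 hosts opened.

4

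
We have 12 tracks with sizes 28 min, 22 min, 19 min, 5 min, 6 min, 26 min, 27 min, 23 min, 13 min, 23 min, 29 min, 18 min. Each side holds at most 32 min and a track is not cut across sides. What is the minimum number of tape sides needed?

9

Total = 29 + 28 + 27 + 26 + 23 + 23 + 22 + 19 + 18 + 13 + 6 + 5 = 239 min.
Lower bound: ⌈239/32⌉ = 8 tape sides.
Also, 9 tracks each exceed 16 min, and no two of those can share a side, so at least 9 tape sides are needed.
A packing using 9 tape sides:
  side 1: 29 = 29
  side 2: 28 = 28
  side 3: 27 + 5 = 32
  side 4: 26 + 6 = 32
  side 5: 23 = 23
  side 6: 23 = 23
  side 7: 22 = 22
  side 8: 19 + 13 = 32
  side 9: 18 = 18
This matches the lower bound, so 9 is optimal.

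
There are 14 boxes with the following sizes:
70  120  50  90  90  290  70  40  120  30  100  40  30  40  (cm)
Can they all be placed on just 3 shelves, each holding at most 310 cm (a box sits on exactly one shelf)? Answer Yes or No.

Total = 1180 cm; ⌈1180/310⌉ = 4.
At least 4 shelves are required, but only 3 are allowed.

No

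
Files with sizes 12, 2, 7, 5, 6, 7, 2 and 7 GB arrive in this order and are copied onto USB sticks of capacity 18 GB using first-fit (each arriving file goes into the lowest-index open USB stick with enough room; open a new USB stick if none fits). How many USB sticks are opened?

3

  12 → USB stick 1 (new)  [load 12/18]
  2 → USB stick 1  [load 14/18]
  7 → USB stick 2 (new)  [load 7/18]
  5 → USB stick 2  [load 12/18]
  6 → USB stick 2  [load 18/18]
  7 → USB stick 3 (new)  [load 7/18]
  2 → USB stick 1  [load 16/18]
  7 → USB stick 3  [load 14/18]
3 USB sticks opened.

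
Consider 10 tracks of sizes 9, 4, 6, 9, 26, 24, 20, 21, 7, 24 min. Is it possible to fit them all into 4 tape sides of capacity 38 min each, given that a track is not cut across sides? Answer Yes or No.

No

Total = 150 min; ⌈150/38⌉ = 4.
5 tracks each exceed half the capacity and cannot share a side, forcing at least 5 tape sides.
At least 5 tape sides are required, but only 4 are allowed.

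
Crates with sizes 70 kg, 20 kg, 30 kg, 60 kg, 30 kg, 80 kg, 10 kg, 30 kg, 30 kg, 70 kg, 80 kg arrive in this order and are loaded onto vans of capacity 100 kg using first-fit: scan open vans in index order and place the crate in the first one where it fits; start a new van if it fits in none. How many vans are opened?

6

  70 → van 1 (new)  [load 70/100]
  20 → van 1  [load 90/100]
  30 → van 2 (new)  [load 30/100]
  60 → van 2  [load 90/100]
  30 → van 3 (new)  [load 30/100]
  80 → van 4 (new)  [load 80/100]
  10 → van 1  [load 100/100]
  30 → van 3  [load 60/100]
  30 → van 3  [load 90/100]
  70 → van 5 (new)  [load 70/100]
  80 → van 6 (new)  [load 80/100]
6 vans opened.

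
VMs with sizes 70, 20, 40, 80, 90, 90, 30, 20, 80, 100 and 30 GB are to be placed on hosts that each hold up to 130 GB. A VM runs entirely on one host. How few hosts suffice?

Total = 100 + 90 + 90 + 80 + 80 + 70 + 40 + 30 + 30 + 20 + 20 = 650 GB.
Lower bound: ⌈650/130⌉ = 5 hosts.
Also, 6 VMs each exceed 65 GB, and no two of those can share a host, so at least 6 hosts are needed.
A packing using 6 hosts:
  host 1: 100 + 30 = 130
  host 2: 90 + 40 = 130
  host 3: 90 + 30 = 120
  host 4: 80 + 20 + 20 = 120
  host 5: 80 = 80
  host 6: 70 = 70
This matches the lower bound, so 6 is optimal.

6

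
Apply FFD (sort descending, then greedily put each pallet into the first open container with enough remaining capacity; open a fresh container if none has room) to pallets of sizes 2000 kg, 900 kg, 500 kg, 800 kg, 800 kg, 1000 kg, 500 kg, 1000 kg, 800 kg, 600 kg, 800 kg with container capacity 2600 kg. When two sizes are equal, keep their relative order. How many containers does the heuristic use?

4

Sorted descending: 2000, 1000, 1000, 900, 800, 800, 800, 800, 600, 500, 500.
  2000 → container 1 (new)  [load 2000/2600]
  1000 → container 2 (new)  [load 1000/2600]
  1000 → container 2  [load 2000/2600]
  900 → container 3 (new)  [load 900/2600]
  800 → container 3  [load 1700/2600]
  800 → container 3  [load 2500/2600]
  800 → container 4 (new)  [load 800/2600]
  800 → container 4  [load 1600/2600]
  600 → container 1  [load 2600/2600]
  500 → container 2  [load 2500/2600]
  500 → container 4  [load 2100/2600]
4 containers opened.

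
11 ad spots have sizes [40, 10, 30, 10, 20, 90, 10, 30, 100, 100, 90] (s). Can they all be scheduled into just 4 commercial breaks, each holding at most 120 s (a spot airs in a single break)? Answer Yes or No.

No

Total = 530 s; ⌈530/120⌉ = 5.
At least 5 commercial breaks are required, but only 4 are allowed.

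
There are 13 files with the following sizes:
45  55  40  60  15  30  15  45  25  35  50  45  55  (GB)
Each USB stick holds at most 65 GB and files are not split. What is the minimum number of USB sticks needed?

9

Total = 60 + 55 + 55 + 50 + 45 + 45 + 45 + 40 + 35 + 30 + 25 + 15 + 15 = 515 GB.
Lower bound: ⌈515/65⌉ = 8 USB sticks.
Also, 9 files each exceed 65/2 GB, and no two of those can share a USB stick, so at least 9 USB sticks are needed.
A packing using 9 USB sticks:
  USB stick 1: 60 = 60
  USB stick 2: 55 = 55
  USB stick 3: 55 = 55
  USB stick 4: 50 + 15 = 65
  USB stick 5: 45 + 15 = 60
  USB stick 6: 45 = 45
  USB stick 7: 45 = 45
  USB stick 8: 40 + 25 = 65
  USB stick 9: 35 + 30 = 65
This matches the lower bound, so 9 is optimal.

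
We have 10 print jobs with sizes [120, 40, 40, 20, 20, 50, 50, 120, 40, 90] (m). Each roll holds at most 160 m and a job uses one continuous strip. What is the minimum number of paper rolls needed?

4

Total = 120 + 120 + 90 + 50 + 50 + 40 + 40 + 40 + 20 + 20 = 590 m.
Lower bound: ⌈590/160⌉ = 4 paper rolls.
A packing using 4 paper rolls:
  roll 1: 120 + 40 = 160
  roll 2: 120 + 40 = 160
  roll 3: 90 + 50 + 20 = 160
  roll 4: 50 + 40 + 20 = 110
This matches the lower bound, so 4 is optimal.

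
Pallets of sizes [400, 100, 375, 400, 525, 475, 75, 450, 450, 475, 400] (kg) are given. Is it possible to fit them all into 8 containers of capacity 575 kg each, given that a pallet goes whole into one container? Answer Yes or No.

No

Total = 4125 kg; ⌈4125/575⌉ = 8.
9 pallets each exceed half the capacity and cannot share a container, forcing at least 9 containers.
At least 9 containers are required, but only 8 are allowed.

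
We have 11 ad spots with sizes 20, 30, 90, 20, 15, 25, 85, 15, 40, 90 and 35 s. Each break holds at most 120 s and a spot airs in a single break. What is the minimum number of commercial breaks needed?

4

Total = 90 + 90 + 85 + 40 + 35 + 30 + 25 + 20 + 20 + 15 + 15 = 465 s.
Lower bound: ⌈465/120⌉ = 4 commercial breaks.
A packing using 4 commercial breaks:
  break 1: 90 + 30 = 120
  break 2: 90 + 25 = 115
  break 3: 85 + 35 = 120
  break 4: 40 + 20 + 20 + 15 + 15 = 110
This matches the lower bound, so 4 is optimal.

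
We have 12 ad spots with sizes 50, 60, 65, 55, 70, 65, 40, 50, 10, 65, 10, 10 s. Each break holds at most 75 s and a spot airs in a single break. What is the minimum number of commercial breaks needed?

Total = 70 + 65 + 65 + 65 + 60 + 55 + 50 + 50 + 40 + 10 + 10 + 10 = 550 s.
Lower bound: ⌈550/75⌉ = 8 commercial breaks.
Also, 9 ad spots each exceed 75/2 s, and no two of those can share a break, so at least 9 commercial breaks are needed.
A packing using 9 commercial breaks:
  break 1: 70 = 70
  break 2: 65 + 10 = 75
  break 3: 65 + 10 = 75
  break 4: 65 + 10 = 75
  break 5: 60 = 60
  break 6: 55 = 55
  break 7: 50 = 50
  break 8: 50 = 50
  break 9: 40 = 40
This matches the lower bound, so 9 is optimal.

9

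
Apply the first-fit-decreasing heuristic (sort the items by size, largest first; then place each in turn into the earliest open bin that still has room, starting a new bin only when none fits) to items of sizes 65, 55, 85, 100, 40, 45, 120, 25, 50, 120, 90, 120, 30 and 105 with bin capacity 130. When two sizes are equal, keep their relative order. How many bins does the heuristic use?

9

Sorted descending: 120, 120, 120, 105, 100, 90, 85, 65, 55, 50, 45, 40, 30, 25.
  120 → bin 1 (new)  [load 120/130]
  120 → bin 2 (new)  [load 120/130]
  120 → bin 3 (new)  [load 120/130]
  105 → bin 4 (new)  [load 105/130]
  100 → bin 5 (new)  [load 100/130]
  90 → bin 6 (new)  [load 90/130]
  85 → bin 7 (new)  [load 85/130]
  65 → bin 8 (new)  [load 65/130]
  55 → bin 8  [load 120/130]
  50 → bin 9 (new)  [load 50/130]
  45 → bin 7  [load 130/130]
  40 → bin 6  [load 130/130]
  30 → bin 5  [load 130/130]
  25 → bin 4  [load 130/130]
9 bins opened.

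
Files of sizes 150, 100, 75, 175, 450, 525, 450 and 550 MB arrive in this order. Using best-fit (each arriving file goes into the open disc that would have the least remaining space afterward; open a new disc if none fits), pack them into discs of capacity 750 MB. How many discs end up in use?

  150 → disc 1 (new)  [load 150/750]
  100 → disc 1  [load 250/750]
  75 → disc 1  [load 325/750]
  175 → disc 1  [load 500/750]
  450 → disc 2 (new)  [load 450/750]
  525 → disc 3 (new)  [load 525/750]
  450 → disc 4 (new)  [load 450/750]
  550 → disc 5 (new)  [load 550/750]
5 discs opened.

5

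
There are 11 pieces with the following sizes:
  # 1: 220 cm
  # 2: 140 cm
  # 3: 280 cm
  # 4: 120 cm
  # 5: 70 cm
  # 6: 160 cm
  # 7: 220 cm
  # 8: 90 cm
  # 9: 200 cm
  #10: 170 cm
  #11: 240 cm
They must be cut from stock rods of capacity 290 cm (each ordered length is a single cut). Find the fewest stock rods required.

8

Total = 280 + 240 + 220 + 220 + 200 + 170 + 160 + 140 + 120 + 90 + 70 = 1910 cm.
Lower bound: ⌈1910/290⌉ = 7 stock rods.
A packing using 8 stock rods:
  stock rod 1: 280 = 280
  stock rod 2: 240 = 240
  stock rod 3: 220 + 70 = 290
  stock rod 4: 220 = 220
  stock rod 5: 200 + 90 = 290
  stock rod 6: 170 + 120 = 290
  stock rod 7: 160 = 160
  stock rod 8: 140 = 140
No arrangement into 7 stock rods stays within capacity, so 8 is optimal.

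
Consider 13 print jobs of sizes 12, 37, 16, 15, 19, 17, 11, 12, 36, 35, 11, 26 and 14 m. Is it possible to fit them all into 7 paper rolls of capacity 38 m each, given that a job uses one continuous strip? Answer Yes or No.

No

Total = 261 m; ⌈261/38⌉ = 7.
The bound of 7 does not rule out 7, but exhaustive search shows no assignment into 7 paper rolls of capacity 38 m exists — the minimum is 8.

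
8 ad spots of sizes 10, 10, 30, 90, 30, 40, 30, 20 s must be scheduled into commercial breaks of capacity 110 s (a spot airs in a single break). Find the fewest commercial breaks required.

Total = 90 + 40 + 30 + 30 + 30 + 20 + 10 + 10 = 260 s.
Lower bound: ⌈260/110⌉ = 3 commercial breaks.
A packing using 3 commercial breaks:
  break 1: 90 + 20 = 110
  break 2: 40 + 30 + 30 + 10 = 110
  break 3: 30 + 10 = 40
This matches the lower bound, so 3 is optimal.

3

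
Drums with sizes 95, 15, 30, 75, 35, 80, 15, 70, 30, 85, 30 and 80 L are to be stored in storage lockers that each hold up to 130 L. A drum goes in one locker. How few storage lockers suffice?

Total = 95 + 85 + 80 + 80 + 75 + 70 + 35 + 30 + 30 + 30 + 15 + 15 = 640 L.
Lower bound: ⌈640/130⌉ = 5 storage lockers.
Also, 6 drums each exceed 65 L, and no two of those can share a locker, so at least 6 storage lockers are needed.
A packing using 6 storage lockers:
  locker 1: 95 + 35 = 130
  locker 2: 85 + 30 + 15 = 130
  locker 3: 80 + 30 + 15 = 125
  locker 4: 80 + 30 = 110
  locker 5: 75 = 75
  locker 6: 70 = 70
This matches the lower bound, so 6 is optimal.

6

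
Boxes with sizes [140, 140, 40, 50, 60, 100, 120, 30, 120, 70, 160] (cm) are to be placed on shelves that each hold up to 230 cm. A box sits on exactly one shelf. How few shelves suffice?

5

Total = 160 + 140 + 140 + 120 + 120 + 100 + 70 + 60 + 50 + 40 + 30 = 1030 cm.
Lower bound: ⌈1030/230⌉ = 5 shelves.
A packing using 5 shelves:
  shelf 1: 160 + 70 = 230
  shelf 2: 140 + 60 + 30 = 230
  shelf 3: 140 + 50 + 40 = 230
  shelf 4: 120 + 100 = 220
  shelf 5: 120 = 120
This matches the lower bound, so 5 is optimal.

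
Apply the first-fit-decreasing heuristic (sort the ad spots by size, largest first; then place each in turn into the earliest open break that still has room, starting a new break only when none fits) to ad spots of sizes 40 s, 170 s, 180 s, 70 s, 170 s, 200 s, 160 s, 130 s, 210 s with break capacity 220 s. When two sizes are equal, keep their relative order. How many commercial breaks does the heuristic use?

7

Sorted descending: 210, 200, 180, 170, 170, 160, 130, 70, 40.
  210 → break 1 (new)  [load 210/220]
  200 → break 2 (new)  [load 200/220]
  180 → break 3 (new)  [load 180/220]
  170 → break 4 (new)  [load 170/220]
  170 → break 5 (new)  [load 170/220]
  160 → break 6 (new)  [load 160/220]
  130 → break 7 (new)  [load 130/220]
  70 → break 7  [load 200/220]
  40 → break 3  [load 220/220]
7 commercial breaks opened.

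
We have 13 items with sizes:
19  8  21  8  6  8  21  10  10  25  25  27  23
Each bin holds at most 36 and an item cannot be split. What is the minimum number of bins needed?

7

Total = 27 + 25 + 25 + 23 + 21 + 21 + 19 + 10 + 10 + 8 + 8 + 8 + 6 = 211.
Lower bound: ⌈211/36⌉ = 6 bins.
Also, 7 items each exceed 18, and no two of those can share a bin, so at least 7 bins are needed.
A packing using 7 bins:
  bin 1: 27 + 8 = 35
  bin 2: 25 + 10 = 35
  bin 3: 25 + 10 = 35
  bin 4: 23 + 8 = 31
  bin 5: 21 + 8 + 6 = 35
  bin 6: 21 = 21
  bin 7: 19 = 19
This matches the lower bound, so 7 is optimal.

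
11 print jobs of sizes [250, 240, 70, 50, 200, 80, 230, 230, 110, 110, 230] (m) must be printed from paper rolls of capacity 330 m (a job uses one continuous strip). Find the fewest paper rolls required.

7

Total = 250 + 240 + 230 + 230 + 230 + 200 + 110 + 110 + 80 + 70 + 50 = 1800 m.
Lower bound: ⌈1800/330⌉ = 6 paper rolls.
A packing using 7 paper rolls:
  roll 1: 250 + 80 = 330
  roll 2: 240 + 70 = 310
  roll 3: 230 + 50 = 280
  roll 4: 230 = 230
  roll 5: 230 = 230
  roll 6: 200 + 110 = 310
  roll 7: 110 = 110
No arrangement into 6 paper rolls stays within capacity, so 7 is optimal.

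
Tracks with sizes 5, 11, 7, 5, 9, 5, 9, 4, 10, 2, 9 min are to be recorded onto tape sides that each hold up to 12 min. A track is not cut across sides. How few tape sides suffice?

8

Total = 11 + 10 + 9 + 9 + 9 + 7 + 5 + 5 + 5 + 4 + 2 = 76 min.
Lower bound: ⌈76/12⌉ = 7 tape sides.
A packing using 8 tape sides:
  side 1: 11 = 11
  side 2: 10 + 2 = 12
  side 3: 9 = 9
  side 4: 9 = 9
  side 5: 9 = 9
  side 6: 7 + 5 = 12
  side 7: 5 + 5 = 10
  side 8: 4 = 4
No arrangement into 7 tape sides stays within capacity, so 8 is optimal.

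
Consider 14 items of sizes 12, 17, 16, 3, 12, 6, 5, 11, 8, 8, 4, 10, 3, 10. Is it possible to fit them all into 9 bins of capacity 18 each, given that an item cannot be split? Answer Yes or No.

Yes

A valid assignment using 8 bins:
  bin 1: 17 = 17
  bin 2: 16 = 16
  bin 3: 12 + 6 = 18
  bin 4: 12 + 5 = 17
  bin 5: 11 + 4 + 3 = 18
  bin 6: 10 + 8 = 18
  bin 7: 10 + 8 = 18
  bin 8: 3 = 3
That uses only 8 ≤ 9, so 9 bins are enough.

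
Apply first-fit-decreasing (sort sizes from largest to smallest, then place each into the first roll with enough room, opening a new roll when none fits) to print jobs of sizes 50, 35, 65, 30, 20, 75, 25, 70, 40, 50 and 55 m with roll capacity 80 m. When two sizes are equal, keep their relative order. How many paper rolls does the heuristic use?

Sorted descending: 75, 70, 65, 55, 50, 50, 40, 35, 30, 25, 20.
  75 → roll 1 (new)  [load 75/80]
  70 → roll 2 (new)  [load 70/80]
  65 → roll 3 (new)  [load 65/80]
  55 → roll 4 (new)  [load 55/80]
  50 → roll 5 (new)  [load 50/80]
  50 → roll 6 (new)  [load 50/80]
  40 → roll 7 (new)  [load 40/80]
  35 → roll 7  [load 75/80]
  30 → roll 5  [load 80/80]
  25 → roll 4  [load 80/80]
  20 → roll 6  [load 70/80]
7 paper rolls opened.

7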